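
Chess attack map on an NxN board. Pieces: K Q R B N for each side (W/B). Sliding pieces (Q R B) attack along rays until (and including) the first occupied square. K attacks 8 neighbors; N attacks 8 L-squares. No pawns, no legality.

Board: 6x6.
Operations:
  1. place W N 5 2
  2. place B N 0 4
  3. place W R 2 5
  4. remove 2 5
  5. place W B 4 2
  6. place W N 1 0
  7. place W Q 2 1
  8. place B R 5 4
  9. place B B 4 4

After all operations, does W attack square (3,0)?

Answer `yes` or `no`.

Op 1: place WN@(5,2)
Op 2: place BN@(0,4)
Op 3: place WR@(2,5)
Op 4: remove (2,5)
Op 5: place WB@(4,2)
Op 6: place WN@(1,0)
Op 7: place WQ@(2,1)
Op 8: place BR@(5,4)
Op 9: place BB@(4,4)
Per-piece attacks for W:
  WN@(1,0): attacks (2,2) (3,1) (0,2)
  WQ@(2,1): attacks (2,2) (2,3) (2,4) (2,5) (2,0) (3,1) (4,1) (5,1) (1,1) (0,1) (3,2) (4,3) (5,4) (3,0) (1,2) (0,3) (1,0) [ray(1,1) blocked at (5,4); ray(-1,-1) blocked at (1,0)]
  WB@(4,2): attacks (5,3) (5,1) (3,3) (2,4) (1,5) (3,1) (2,0)
  WN@(5,2): attacks (4,4) (3,3) (4,0) (3,1)
W attacks (3,0): yes

Answer: yes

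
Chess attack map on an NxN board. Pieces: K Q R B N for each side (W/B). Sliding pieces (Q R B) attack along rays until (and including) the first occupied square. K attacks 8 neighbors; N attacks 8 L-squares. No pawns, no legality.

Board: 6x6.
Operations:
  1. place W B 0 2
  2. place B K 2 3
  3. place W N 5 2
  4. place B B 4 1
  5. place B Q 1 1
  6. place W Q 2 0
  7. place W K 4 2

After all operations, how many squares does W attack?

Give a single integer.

Answer: 22

Derivation:
Op 1: place WB@(0,2)
Op 2: place BK@(2,3)
Op 3: place WN@(5,2)
Op 4: place BB@(4,1)
Op 5: place BQ@(1,1)
Op 6: place WQ@(2,0)
Op 7: place WK@(4,2)
Per-piece attacks for W:
  WB@(0,2): attacks (1,3) (2,4) (3,5) (1,1) [ray(1,-1) blocked at (1,1)]
  WQ@(2,0): attacks (2,1) (2,2) (2,3) (3,0) (4,0) (5,0) (1,0) (0,0) (3,1) (4,2) (1,1) [ray(0,1) blocked at (2,3); ray(1,1) blocked at (4,2); ray(-1,1) blocked at (1,1)]
  WK@(4,2): attacks (4,3) (4,1) (5,2) (3,2) (5,3) (5,1) (3,3) (3,1)
  WN@(5,2): attacks (4,4) (3,3) (4,0) (3,1)
Union (22 distinct): (0,0) (1,0) (1,1) (1,3) (2,1) (2,2) (2,3) (2,4) (3,0) (3,1) (3,2) (3,3) (3,5) (4,0) (4,1) (4,2) (4,3) (4,4) (5,0) (5,1) (5,2) (5,3)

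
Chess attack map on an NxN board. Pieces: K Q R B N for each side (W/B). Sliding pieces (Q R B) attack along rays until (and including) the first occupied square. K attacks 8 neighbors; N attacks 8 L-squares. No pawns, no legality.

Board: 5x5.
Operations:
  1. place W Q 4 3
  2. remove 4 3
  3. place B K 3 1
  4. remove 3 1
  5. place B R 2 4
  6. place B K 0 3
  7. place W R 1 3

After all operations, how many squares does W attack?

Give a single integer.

Op 1: place WQ@(4,3)
Op 2: remove (4,3)
Op 3: place BK@(3,1)
Op 4: remove (3,1)
Op 5: place BR@(2,4)
Op 6: place BK@(0,3)
Op 7: place WR@(1,3)
Per-piece attacks for W:
  WR@(1,3): attacks (1,4) (1,2) (1,1) (1,0) (2,3) (3,3) (4,3) (0,3) [ray(-1,0) blocked at (0,3)]
Union (8 distinct): (0,3) (1,0) (1,1) (1,2) (1,4) (2,3) (3,3) (4,3)

Answer: 8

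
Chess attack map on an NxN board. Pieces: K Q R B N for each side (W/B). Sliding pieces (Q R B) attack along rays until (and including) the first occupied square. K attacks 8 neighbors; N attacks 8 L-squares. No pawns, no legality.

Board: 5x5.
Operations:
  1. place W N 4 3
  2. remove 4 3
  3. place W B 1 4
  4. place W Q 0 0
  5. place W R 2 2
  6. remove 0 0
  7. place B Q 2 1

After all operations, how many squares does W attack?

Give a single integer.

Op 1: place WN@(4,3)
Op 2: remove (4,3)
Op 3: place WB@(1,4)
Op 4: place WQ@(0,0)
Op 5: place WR@(2,2)
Op 6: remove (0,0)
Op 7: place BQ@(2,1)
Per-piece attacks for W:
  WB@(1,4): attacks (2,3) (3,2) (4,1) (0,3)
  WR@(2,2): attacks (2,3) (2,4) (2,1) (3,2) (4,2) (1,2) (0,2) [ray(0,-1) blocked at (2,1)]
Union (9 distinct): (0,2) (0,3) (1,2) (2,1) (2,3) (2,4) (3,2) (4,1) (4,2)

Answer: 9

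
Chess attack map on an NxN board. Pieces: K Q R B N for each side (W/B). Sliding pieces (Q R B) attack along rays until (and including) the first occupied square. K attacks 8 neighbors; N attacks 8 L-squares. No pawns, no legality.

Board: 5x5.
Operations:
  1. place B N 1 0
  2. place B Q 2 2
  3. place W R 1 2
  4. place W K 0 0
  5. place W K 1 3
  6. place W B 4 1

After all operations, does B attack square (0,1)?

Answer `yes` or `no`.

Answer: no

Derivation:
Op 1: place BN@(1,0)
Op 2: place BQ@(2,2)
Op 3: place WR@(1,2)
Op 4: place WK@(0,0)
Op 5: place WK@(1,3)
Op 6: place WB@(4,1)
Per-piece attacks for B:
  BN@(1,0): attacks (2,2) (3,1) (0,2)
  BQ@(2,2): attacks (2,3) (2,4) (2,1) (2,0) (3,2) (4,2) (1,2) (3,3) (4,4) (3,1) (4,0) (1,3) (1,1) (0,0) [ray(-1,0) blocked at (1,2); ray(-1,1) blocked at (1,3); ray(-1,-1) blocked at (0,0)]
B attacks (0,1): no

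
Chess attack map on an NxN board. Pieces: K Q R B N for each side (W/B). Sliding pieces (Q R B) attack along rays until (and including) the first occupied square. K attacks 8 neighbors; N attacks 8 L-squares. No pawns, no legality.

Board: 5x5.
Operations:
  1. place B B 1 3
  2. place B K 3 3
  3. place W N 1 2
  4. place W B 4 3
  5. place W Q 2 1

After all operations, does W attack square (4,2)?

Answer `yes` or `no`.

Op 1: place BB@(1,3)
Op 2: place BK@(3,3)
Op 3: place WN@(1,2)
Op 4: place WB@(4,3)
Op 5: place WQ@(2,1)
Per-piece attacks for W:
  WN@(1,2): attacks (2,4) (3,3) (0,4) (2,0) (3,1) (0,0)
  WQ@(2,1): attacks (2,2) (2,3) (2,4) (2,0) (3,1) (4,1) (1,1) (0,1) (3,2) (4,3) (3,0) (1,2) (1,0) [ray(1,1) blocked at (4,3); ray(-1,1) blocked at (1,2)]
  WB@(4,3): attacks (3,4) (3,2) (2,1) [ray(-1,-1) blocked at (2,1)]
W attacks (4,2): no

Answer: no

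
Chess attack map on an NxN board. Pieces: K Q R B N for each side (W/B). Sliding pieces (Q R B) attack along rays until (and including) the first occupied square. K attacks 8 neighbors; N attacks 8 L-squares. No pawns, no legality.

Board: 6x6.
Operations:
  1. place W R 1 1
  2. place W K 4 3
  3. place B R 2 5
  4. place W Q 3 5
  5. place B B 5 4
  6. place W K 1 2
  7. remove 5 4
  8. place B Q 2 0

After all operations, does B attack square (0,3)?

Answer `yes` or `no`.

Op 1: place WR@(1,1)
Op 2: place WK@(4,3)
Op 3: place BR@(2,5)
Op 4: place WQ@(3,5)
Op 5: place BB@(5,4)
Op 6: place WK@(1,2)
Op 7: remove (5,4)
Op 8: place BQ@(2,0)
Per-piece attacks for B:
  BQ@(2,0): attacks (2,1) (2,2) (2,3) (2,4) (2,5) (3,0) (4,0) (5,0) (1,0) (0,0) (3,1) (4,2) (5,3) (1,1) [ray(0,1) blocked at (2,5); ray(-1,1) blocked at (1,1)]
  BR@(2,5): attacks (2,4) (2,3) (2,2) (2,1) (2,0) (3,5) (1,5) (0,5) [ray(0,-1) blocked at (2,0); ray(1,0) blocked at (3,5)]
B attacks (0,3): no

Answer: no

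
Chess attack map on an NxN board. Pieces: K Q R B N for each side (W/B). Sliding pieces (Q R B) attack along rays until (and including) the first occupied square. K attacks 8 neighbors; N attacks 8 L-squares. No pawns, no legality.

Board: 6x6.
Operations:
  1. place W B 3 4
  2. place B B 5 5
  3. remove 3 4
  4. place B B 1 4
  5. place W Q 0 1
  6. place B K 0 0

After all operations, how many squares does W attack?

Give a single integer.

Answer: 15

Derivation:
Op 1: place WB@(3,4)
Op 2: place BB@(5,5)
Op 3: remove (3,4)
Op 4: place BB@(1,4)
Op 5: place WQ@(0,1)
Op 6: place BK@(0,0)
Per-piece attacks for W:
  WQ@(0,1): attacks (0,2) (0,3) (0,4) (0,5) (0,0) (1,1) (2,1) (3,1) (4,1) (5,1) (1,2) (2,3) (3,4) (4,5) (1,0) [ray(0,-1) blocked at (0,0)]
Union (15 distinct): (0,0) (0,2) (0,3) (0,4) (0,5) (1,0) (1,1) (1,2) (2,1) (2,3) (3,1) (3,4) (4,1) (4,5) (5,1)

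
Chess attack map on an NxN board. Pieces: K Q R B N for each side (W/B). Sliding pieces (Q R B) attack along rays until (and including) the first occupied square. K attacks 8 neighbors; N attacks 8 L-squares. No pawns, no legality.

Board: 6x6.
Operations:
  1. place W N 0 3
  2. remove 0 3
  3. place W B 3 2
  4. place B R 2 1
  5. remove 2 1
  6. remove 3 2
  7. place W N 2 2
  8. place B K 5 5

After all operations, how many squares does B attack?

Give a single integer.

Answer: 3

Derivation:
Op 1: place WN@(0,3)
Op 2: remove (0,3)
Op 3: place WB@(3,2)
Op 4: place BR@(2,1)
Op 5: remove (2,1)
Op 6: remove (3,2)
Op 7: place WN@(2,2)
Op 8: place BK@(5,5)
Per-piece attacks for B:
  BK@(5,5): attacks (5,4) (4,5) (4,4)
Union (3 distinct): (4,4) (4,5) (5,4)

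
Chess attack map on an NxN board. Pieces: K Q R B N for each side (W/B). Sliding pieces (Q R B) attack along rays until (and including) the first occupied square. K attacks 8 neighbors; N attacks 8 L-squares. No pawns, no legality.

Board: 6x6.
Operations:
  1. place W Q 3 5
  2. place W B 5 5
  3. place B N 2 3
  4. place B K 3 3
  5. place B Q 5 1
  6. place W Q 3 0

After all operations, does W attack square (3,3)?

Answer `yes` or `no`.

Answer: yes

Derivation:
Op 1: place WQ@(3,5)
Op 2: place WB@(5,5)
Op 3: place BN@(2,3)
Op 4: place BK@(3,3)
Op 5: place BQ@(5,1)
Op 6: place WQ@(3,0)
Per-piece attacks for W:
  WQ@(3,0): attacks (3,1) (3,2) (3,3) (4,0) (5,0) (2,0) (1,0) (0,0) (4,1) (5,2) (2,1) (1,2) (0,3) [ray(0,1) blocked at (3,3)]
  WQ@(3,5): attacks (3,4) (3,3) (4,5) (5,5) (2,5) (1,5) (0,5) (4,4) (5,3) (2,4) (1,3) (0,2) [ray(0,-1) blocked at (3,3); ray(1,0) blocked at (5,5)]
  WB@(5,5): attacks (4,4) (3,3) [ray(-1,-1) blocked at (3,3)]
W attacks (3,3): yes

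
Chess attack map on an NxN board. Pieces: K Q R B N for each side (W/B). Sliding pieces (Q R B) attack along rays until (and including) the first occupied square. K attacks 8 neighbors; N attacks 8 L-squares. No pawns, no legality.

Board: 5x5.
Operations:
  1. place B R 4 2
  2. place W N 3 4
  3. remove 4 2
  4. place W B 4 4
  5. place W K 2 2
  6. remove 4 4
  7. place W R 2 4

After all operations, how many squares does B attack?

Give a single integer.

Answer: 0

Derivation:
Op 1: place BR@(4,2)
Op 2: place WN@(3,4)
Op 3: remove (4,2)
Op 4: place WB@(4,4)
Op 5: place WK@(2,2)
Op 6: remove (4,4)
Op 7: place WR@(2,4)
Per-piece attacks for B:
Union (0 distinct): (none)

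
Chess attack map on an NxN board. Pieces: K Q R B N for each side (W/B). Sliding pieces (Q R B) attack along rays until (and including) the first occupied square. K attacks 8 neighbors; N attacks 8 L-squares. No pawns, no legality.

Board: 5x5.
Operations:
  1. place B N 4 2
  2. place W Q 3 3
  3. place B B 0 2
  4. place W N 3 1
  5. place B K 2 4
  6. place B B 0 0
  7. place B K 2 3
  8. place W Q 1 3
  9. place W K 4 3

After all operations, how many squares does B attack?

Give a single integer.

Op 1: place BN@(4,2)
Op 2: place WQ@(3,3)
Op 3: place BB@(0,2)
Op 4: place WN@(3,1)
Op 5: place BK@(2,4)
Op 6: place BB@(0,0)
Op 7: place BK@(2,3)
Op 8: place WQ@(1,3)
Op 9: place WK@(4,3)
Per-piece attacks for B:
  BB@(0,0): attacks (1,1) (2,2) (3,3) [ray(1,1) blocked at (3,3)]
  BB@(0,2): attacks (1,3) (1,1) (2,0) [ray(1,1) blocked at (1,3)]
  BK@(2,3): attacks (2,4) (2,2) (3,3) (1,3) (3,4) (3,2) (1,4) (1,2)
  BK@(2,4): attacks (2,3) (3,4) (1,4) (3,3) (1,3)
  BN@(4,2): attacks (3,4) (2,3) (3,0) (2,1)
Union (13 distinct): (1,1) (1,2) (1,3) (1,4) (2,0) (2,1) (2,2) (2,3) (2,4) (3,0) (3,2) (3,3) (3,4)

Answer: 13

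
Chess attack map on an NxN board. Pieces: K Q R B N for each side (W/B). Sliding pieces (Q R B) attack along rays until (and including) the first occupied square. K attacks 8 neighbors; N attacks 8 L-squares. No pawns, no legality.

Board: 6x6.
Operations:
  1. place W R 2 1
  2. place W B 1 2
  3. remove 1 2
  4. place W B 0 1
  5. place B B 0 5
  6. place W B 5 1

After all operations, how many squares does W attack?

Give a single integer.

Op 1: place WR@(2,1)
Op 2: place WB@(1,2)
Op 3: remove (1,2)
Op 4: place WB@(0,1)
Op 5: place BB@(0,5)
Op 6: place WB@(5,1)
Per-piece attacks for W:
  WB@(0,1): attacks (1,2) (2,3) (3,4) (4,5) (1,0)
  WR@(2,1): attacks (2,2) (2,3) (2,4) (2,5) (2,0) (3,1) (4,1) (5,1) (1,1) (0,1) [ray(1,0) blocked at (5,1); ray(-1,0) blocked at (0,1)]
  WB@(5,1): attacks (4,2) (3,3) (2,4) (1,5) (4,0)
Union (18 distinct): (0,1) (1,0) (1,1) (1,2) (1,5) (2,0) (2,2) (2,3) (2,4) (2,5) (3,1) (3,3) (3,4) (4,0) (4,1) (4,2) (4,5) (5,1)

Answer: 18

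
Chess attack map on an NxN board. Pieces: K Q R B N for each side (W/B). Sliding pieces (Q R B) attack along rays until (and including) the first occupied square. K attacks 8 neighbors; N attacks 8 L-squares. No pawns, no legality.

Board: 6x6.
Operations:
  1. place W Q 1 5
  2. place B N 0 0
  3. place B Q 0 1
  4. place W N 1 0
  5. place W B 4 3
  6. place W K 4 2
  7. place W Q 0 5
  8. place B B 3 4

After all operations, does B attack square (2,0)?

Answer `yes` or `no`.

Op 1: place WQ@(1,5)
Op 2: place BN@(0,0)
Op 3: place BQ@(0,1)
Op 4: place WN@(1,0)
Op 5: place WB@(4,3)
Op 6: place WK@(4,2)
Op 7: place WQ@(0,5)
Op 8: place BB@(3,4)
Per-piece attacks for B:
  BN@(0,0): attacks (1,2) (2,1)
  BQ@(0,1): attacks (0,2) (0,3) (0,4) (0,5) (0,0) (1,1) (2,1) (3,1) (4,1) (5,1) (1,2) (2,3) (3,4) (1,0) [ray(0,1) blocked at (0,5); ray(0,-1) blocked at (0,0); ray(1,1) blocked at (3,4); ray(1,-1) blocked at (1,0)]
  BB@(3,4): attacks (4,5) (4,3) (2,5) (2,3) (1,2) (0,1) [ray(1,-1) blocked at (4,3); ray(-1,-1) blocked at (0,1)]
B attacks (2,0): no

Answer: no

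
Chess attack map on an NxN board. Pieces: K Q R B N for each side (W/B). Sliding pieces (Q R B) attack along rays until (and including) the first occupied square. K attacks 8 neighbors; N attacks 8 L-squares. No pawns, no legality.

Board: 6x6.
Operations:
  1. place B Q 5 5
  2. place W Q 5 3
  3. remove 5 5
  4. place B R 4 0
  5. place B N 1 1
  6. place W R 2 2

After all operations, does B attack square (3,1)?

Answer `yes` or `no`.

Answer: no

Derivation:
Op 1: place BQ@(5,5)
Op 2: place WQ@(5,3)
Op 3: remove (5,5)
Op 4: place BR@(4,0)
Op 5: place BN@(1,1)
Op 6: place WR@(2,2)
Per-piece attacks for B:
  BN@(1,1): attacks (2,3) (3,2) (0,3) (3,0)
  BR@(4,0): attacks (4,1) (4,2) (4,3) (4,4) (4,5) (5,0) (3,0) (2,0) (1,0) (0,0)
B attacks (3,1): no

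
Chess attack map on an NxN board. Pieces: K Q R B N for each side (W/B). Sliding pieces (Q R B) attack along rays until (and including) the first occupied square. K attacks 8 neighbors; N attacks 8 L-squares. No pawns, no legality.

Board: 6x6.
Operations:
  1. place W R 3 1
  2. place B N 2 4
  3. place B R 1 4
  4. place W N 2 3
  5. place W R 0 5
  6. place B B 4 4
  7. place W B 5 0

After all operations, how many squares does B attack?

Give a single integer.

Op 1: place WR@(3,1)
Op 2: place BN@(2,4)
Op 3: place BR@(1,4)
Op 4: place WN@(2,3)
Op 5: place WR@(0,5)
Op 6: place BB@(4,4)
Op 7: place WB@(5,0)
Per-piece attacks for B:
  BR@(1,4): attacks (1,5) (1,3) (1,2) (1,1) (1,0) (2,4) (0,4) [ray(1,0) blocked at (2,4)]
  BN@(2,4): attacks (4,5) (0,5) (3,2) (4,3) (1,2) (0,3)
  BB@(4,4): attacks (5,5) (5,3) (3,5) (3,3) (2,2) (1,1) (0,0)
Union (18 distinct): (0,0) (0,3) (0,4) (0,5) (1,0) (1,1) (1,2) (1,3) (1,5) (2,2) (2,4) (3,2) (3,3) (3,5) (4,3) (4,5) (5,3) (5,5)

Answer: 18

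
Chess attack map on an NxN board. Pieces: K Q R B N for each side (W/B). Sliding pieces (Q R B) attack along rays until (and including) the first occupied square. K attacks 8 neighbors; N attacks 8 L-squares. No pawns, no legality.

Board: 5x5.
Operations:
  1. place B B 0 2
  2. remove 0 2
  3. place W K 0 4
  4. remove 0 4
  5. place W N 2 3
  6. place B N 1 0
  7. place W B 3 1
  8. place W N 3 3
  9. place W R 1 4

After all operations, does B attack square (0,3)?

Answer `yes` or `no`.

Answer: no

Derivation:
Op 1: place BB@(0,2)
Op 2: remove (0,2)
Op 3: place WK@(0,4)
Op 4: remove (0,4)
Op 5: place WN@(2,3)
Op 6: place BN@(1,0)
Op 7: place WB@(3,1)
Op 8: place WN@(3,3)
Op 9: place WR@(1,4)
Per-piece attacks for B:
  BN@(1,0): attacks (2,2) (3,1) (0,2)
B attacks (0,3): no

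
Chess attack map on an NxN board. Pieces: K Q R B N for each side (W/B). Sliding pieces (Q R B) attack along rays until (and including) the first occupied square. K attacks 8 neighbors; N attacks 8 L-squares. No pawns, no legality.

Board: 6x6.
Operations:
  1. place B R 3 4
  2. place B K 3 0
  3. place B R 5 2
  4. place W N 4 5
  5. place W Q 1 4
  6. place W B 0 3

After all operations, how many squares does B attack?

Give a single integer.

Op 1: place BR@(3,4)
Op 2: place BK@(3,0)
Op 3: place BR@(5,2)
Op 4: place WN@(4,5)
Op 5: place WQ@(1,4)
Op 6: place WB@(0,3)
Per-piece attacks for B:
  BK@(3,0): attacks (3,1) (4,0) (2,0) (4,1) (2,1)
  BR@(3,4): attacks (3,5) (3,3) (3,2) (3,1) (3,0) (4,4) (5,4) (2,4) (1,4) [ray(0,-1) blocked at (3,0); ray(-1,0) blocked at (1,4)]
  BR@(5,2): attacks (5,3) (5,4) (5,5) (5,1) (5,0) (4,2) (3,2) (2,2) (1,2) (0,2)
Union (21 distinct): (0,2) (1,2) (1,4) (2,0) (2,1) (2,2) (2,4) (3,0) (3,1) (3,2) (3,3) (3,5) (4,0) (4,1) (4,2) (4,4) (5,0) (5,1) (5,3) (5,4) (5,5)

Answer: 21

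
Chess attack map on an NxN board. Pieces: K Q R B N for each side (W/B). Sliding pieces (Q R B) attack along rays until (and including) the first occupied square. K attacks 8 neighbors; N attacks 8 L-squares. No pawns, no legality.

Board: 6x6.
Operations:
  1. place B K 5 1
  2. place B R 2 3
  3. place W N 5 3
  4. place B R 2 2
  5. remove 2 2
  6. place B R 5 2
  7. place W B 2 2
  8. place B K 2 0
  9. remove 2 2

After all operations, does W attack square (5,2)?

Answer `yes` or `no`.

Op 1: place BK@(5,1)
Op 2: place BR@(2,3)
Op 3: place WN@(5,3)
Op 4: place BR@(2,2)
Op 5: remove (2,2)
Op 6: place BR@(5,2)
Op 7: place WB@(2,2)
Op 8: place BK@(2,0)
Op 9: remove (2,2)
Per-piece attacks for W:
  WN@(5,3): attacks (4,5) (3,4) (4,1) (3,2)
W attacks (5,2): no

Answer: no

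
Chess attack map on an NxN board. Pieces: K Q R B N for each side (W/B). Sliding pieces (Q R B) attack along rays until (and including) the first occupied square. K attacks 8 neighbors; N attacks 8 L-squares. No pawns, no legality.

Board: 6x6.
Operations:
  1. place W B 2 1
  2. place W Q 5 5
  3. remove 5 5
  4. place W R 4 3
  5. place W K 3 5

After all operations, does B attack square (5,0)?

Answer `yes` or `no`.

Op 1: place WB@(2,1)
Op 2: place WQ@(5,5)
Op 3: remove (5,5)
Op 4: place WR@(4,3)
Op 5: place WK@(3,5)
Per-piece attacks for B:
B attacks (5,0): no

Answer: no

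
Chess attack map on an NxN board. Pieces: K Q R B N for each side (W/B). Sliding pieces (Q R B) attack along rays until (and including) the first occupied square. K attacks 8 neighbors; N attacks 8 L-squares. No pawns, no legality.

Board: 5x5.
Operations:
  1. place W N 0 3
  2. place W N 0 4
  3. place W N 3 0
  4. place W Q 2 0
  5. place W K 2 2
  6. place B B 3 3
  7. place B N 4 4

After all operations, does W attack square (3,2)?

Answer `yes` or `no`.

Answer: yes

Derivation:
Op 1: place WN@(0,3)
Op 2: place WN@(0,4)
Op 3: place WN@(3,0)
Op 4: place WQ@(2,0)
Op 5: place WK@(2,2)
Op 6: place BB@(3,3)
Op 7: place BN@(4,4)
Per-piece attacks for W:
  WN@(0,3): attacks (2,4) (1,1) (2,2)
  WN@(0,4): attacks (1,2) (2,3)
  WQ@(2,0): attacks (2,1) (2,2) (3,0) (1,0) (0,0) (3,1) (4,2) (1,1) (0,2) [ray(0,1) blocked at (2,2); ray(1,0) blocked at (3,0)]
  WK@(2,2): attacks (2,3) (2,1) (3,2) (1,2) (3,3) (3,1) (1,3) (1,1)
  WN@(3,0): attacks (4,2) (2,2) (1,1)
W attacks (3,2): yes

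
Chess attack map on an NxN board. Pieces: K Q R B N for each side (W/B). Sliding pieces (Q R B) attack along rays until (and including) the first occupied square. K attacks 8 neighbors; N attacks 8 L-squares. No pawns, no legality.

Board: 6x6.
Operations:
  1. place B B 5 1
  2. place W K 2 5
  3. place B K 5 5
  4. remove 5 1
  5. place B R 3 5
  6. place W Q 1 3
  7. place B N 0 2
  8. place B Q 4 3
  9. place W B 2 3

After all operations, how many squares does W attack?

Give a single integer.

Answer: 21

Derivation:
Op 1: place BB@(5,1)
Op 2: place WK@(2,5)
Op 3: place BK@(5,5)
Op 4: remove (5,1)
Op 5: place BR@(3,5)
Op 6: place WQ@(1,3)
Op 7: place BN@(0,2)
Op 8: place BQ@(4,3)
Op 9: place WB@(2,3)
Per-piece attacks for W:
  WQ@(1,3): attacks (1,4) (1,5) (1,2) (1,1) (1,0) (2,3) (0,3) (2,4) (3,5) (2,2) (3,1) (4,0) (0,4) (0,2) [ray(1,0) blocked at (2,3); ray(1,1) blocked at (3,5); ray(-1,-1) blocked at (0,2)]
  WB@(2,3): attacks (3,4) (4,5) (3,2) (4,1) (5,0) (1,4) (0,5) (1,2) (0,1)
  WK@(2,5): attacks (2,4) (3,5) (1,5) (3,4) (1,4)
Union (21 distinct): (0,1) (0,2) (0,3) (0,4) (0,5) (1,0) (1,1) (1,2) (1,4) (1,5) (2,2) (2,3) (2,4) (3,1) (3,2) (3,4) (3,5) (4,0) (4,1) (4,5) (5,0)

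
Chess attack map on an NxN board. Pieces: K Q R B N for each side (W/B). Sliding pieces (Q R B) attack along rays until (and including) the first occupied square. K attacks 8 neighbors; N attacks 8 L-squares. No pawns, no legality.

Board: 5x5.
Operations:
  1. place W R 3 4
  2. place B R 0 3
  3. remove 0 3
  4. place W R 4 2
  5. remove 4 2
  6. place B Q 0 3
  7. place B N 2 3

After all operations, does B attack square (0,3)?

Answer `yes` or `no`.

Answer: no

Derivation:
Op 1: place WR@(3,4)
Op 2: place BR@(0,3)
Op 3: remove (0,3)
Op 4: place WR@(4,2)
Op 5: remove (4,2)
Op 6: place BQ@(0,3)
Op 7: place BN@(2,3)
Per-piece attacks for B:
  BQ@(0,3): attacks (0,4) (0,2) (0,1) (0,0) (1,3) (2,3) (1,4) (1,2) (2,1) (3,0) [ray(1,0) blocked at (2,3)]
  BN@(2,3): attacks (4,4) (0,4) (3,1) (4,2) (1,1) (0,2)
B attacks (0,3): no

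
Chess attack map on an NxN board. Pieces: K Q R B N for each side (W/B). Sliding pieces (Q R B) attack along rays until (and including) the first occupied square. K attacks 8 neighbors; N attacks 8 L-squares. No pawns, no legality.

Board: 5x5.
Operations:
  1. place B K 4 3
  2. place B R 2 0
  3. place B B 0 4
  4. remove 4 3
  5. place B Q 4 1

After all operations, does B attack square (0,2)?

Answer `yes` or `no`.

Op 1: place BK@(4,3)
Op 2: place BR@(2,0)
Op 3: place BB@(0,4)
Op 4: remove (4,3)
Op 5: place BQ@(4,1)
Per-piece attacks for B:
  BB@(0,4): attacks (1,3) (2,2) (3,1) (4,0)
  BR@(2,0): attacks (2,1) (2,2) (2,3) (2,4) (3,0) (4,0) (1,0) (0,0)
  BQ@(4,1): attacks (4,2) (4,3) (4,4) (4,0) (3,1) (2,1) (1,1) (0,1) (3,2) (2,3) (1,4) (3,0)
B attacks (0,2): no

Answer: no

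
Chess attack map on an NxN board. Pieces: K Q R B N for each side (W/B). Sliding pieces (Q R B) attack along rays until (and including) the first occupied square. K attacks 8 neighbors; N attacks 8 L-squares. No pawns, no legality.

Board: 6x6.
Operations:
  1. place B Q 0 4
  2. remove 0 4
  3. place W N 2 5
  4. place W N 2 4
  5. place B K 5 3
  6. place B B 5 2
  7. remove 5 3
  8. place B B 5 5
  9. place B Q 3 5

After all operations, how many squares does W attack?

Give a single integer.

Answer: 10

Derivation:
Op 1: place BQ@(0,4)
Op 2: remove (0,4)
Op 3: place WN@(2,5)
Op 4: place WN@(2,4)
Op 5: place BK@(5,3)
Op 6: place BB@(5,2)
Op 7: remove (5,3)
Op 8: place BB@(5,5)
Op 9: place BQ@(3,5)
Per-piece attacks for W:
  WN@(2,4): attacks (4,5) (0,5) (3,2) (4,3) (1,2) (0,3)
  WN@(2,5): attacks (3,3) (4,4) (1,3) (0,4)
Union (10 distinct): (0,3) (0,4) (0,5) (1,2) (1,3) (3,2) (3,3) (4,3) (4,4) (4,5)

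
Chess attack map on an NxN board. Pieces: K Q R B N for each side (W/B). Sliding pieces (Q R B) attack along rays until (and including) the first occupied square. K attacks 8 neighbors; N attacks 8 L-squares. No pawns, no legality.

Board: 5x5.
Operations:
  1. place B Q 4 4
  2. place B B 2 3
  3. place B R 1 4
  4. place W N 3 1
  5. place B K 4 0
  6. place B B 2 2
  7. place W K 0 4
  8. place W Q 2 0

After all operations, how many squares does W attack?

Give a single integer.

Answer: 15

Derivation:
Op 1: place BQ@(4,4)
Op 2: place BB@(2,3)
Op 3: place BR@(1,4)
Op 4: place WN@(3,1)
Op 5: place BK@(4,0)
Op 6: place BB@(2,2)
Op 7: place WK@(0,4)
Op 8: place WQ@(2,0)
Per-piece attacks for W:
  WK@(0,4): attacks (0,3) (1,4) (1,3)
  WQ@(2,0): attacks (2,1) (2,2) (3,0) (4,0) (1,0) (0,0) (3,1) (1,1) (0,2) [ray(0,1) blocked at (2,2); ray(1,0) blocked at (4,0); ray(1,1) blocked at (3,1)]
  WN@(3,1): attacks (4,3) (2,3) (1,2) (1,0)
Union (15 distinct): (0,0) (0,2) (0,3) (1,0) (1,1) (1,2) (1,3) (1,4) (2,1) (2,2) (2,3) (3,0) (3,1) (4,0) (4,3)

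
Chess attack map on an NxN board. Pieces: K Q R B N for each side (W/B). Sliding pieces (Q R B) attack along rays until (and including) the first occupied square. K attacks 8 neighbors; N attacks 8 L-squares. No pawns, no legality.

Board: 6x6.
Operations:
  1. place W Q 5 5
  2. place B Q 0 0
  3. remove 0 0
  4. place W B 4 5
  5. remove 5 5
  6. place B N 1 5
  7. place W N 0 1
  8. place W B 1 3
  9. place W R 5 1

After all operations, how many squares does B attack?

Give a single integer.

Answer: 3

Derivation:
Op 1: place WQ@(5,5)
Op 2: place BQ@(0,0)
Op 3: remove (0,0)
Op 4: place WB@(4,5)
Op 5: remove (5,5)
Op 6: place BN@(1,5)
Op 7: place WN@(0,1)
Op 8: place WB@(1,3)
Op 9: place WR@(5,1)
Per-piece attacks for B:
  BN@(1,5): attacks (2,3) (3,4) (0,3)
Union (3 distinct): (0,3) (2,3) (3,4)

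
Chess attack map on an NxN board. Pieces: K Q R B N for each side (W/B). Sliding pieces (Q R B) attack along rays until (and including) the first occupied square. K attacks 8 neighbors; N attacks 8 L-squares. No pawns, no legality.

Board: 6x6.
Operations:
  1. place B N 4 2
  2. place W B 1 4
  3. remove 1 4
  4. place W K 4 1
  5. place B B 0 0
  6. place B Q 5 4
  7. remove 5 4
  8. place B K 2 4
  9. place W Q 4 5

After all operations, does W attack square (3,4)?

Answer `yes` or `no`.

Op 1: place BN@(4,2)
Op 2: place WB@(1,4)
Op 3: remove (1,4)
Op 4: place WK@(4,1)
Op 5: place BB@(0,0)
Op 6: place BQ@(5,4)
Op 7: remove (5,4)
Op 8: place BK@(2,4)
Op 9: place WQ@(4,5)
Per-piece attacks for W:
  WK@(4,1): attacks (4,2) (4,0) (5,1) (3,1) (5,2) (5,0) (3,2) (3,0)
  WQ@(4,5): attacks (4,4) (4,3) (4,2) (5,5) (3,5) (2,5) (1,5) (0,5) (5,4) (3,4) (2,3) (1,2) (0,1) [ray(0,-1) blocked at (4,2)]
W attacks (3,4): yes

Answer: yes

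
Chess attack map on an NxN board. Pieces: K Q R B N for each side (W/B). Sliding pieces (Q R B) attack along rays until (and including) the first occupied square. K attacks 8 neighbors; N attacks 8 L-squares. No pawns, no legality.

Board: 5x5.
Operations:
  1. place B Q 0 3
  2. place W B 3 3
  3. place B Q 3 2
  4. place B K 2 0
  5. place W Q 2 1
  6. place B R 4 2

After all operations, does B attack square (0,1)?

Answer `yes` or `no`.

Answer: yes

Derivation:
Op 1: place BQ@(0,3)
Op 2: place WB@(3,3)
Op 3: place BQ@(3,2)
Op 4: place BK@(2,0)
Op 5: place WQ@(2,1)
Op 6: place BR@(4,2)
Per-piece attacks for B:
  BQ@(0,3): attacks (0,4) (0,2) (0,1) (0,0) (1,3) (2,3) (3,3) (1,4) (1,2) (2,1) [ray(1,0) blocked at (3,3); ray(1,-1) blocked at (2,1)]
  BK@(2,0): attacks (2,1) (3,0) (1,0) (3,1) (1,1)
  BQ@(3,2): attacks (3,3) (3,1) (3,0) (4,2) (2,2) (1,2) (0,2) (4,3) (4,1) (2,3) (1,4) (2,1) [ray(0,1) blocked at (3,3); ray(1,0) blocked at (4,2); ray(-1,-1) blocked at (2,1)]
  BR@(4,2): attacks (4,3) (4,4) (4,1) (4,0) (3,2) [ray(-1,0) blocked at (3,2)]
B attacks (0,1): yes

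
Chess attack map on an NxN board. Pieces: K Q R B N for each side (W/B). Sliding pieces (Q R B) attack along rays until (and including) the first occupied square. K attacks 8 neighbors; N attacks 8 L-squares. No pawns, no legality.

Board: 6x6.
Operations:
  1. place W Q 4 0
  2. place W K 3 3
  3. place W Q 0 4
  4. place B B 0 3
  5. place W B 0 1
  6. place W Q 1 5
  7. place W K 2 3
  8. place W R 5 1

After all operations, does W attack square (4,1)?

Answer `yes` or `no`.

Op 1: place WQ@(4,0)
Op 2: place WK@(3,3)
Op 3: place WQ@(0,4)
Op 4: place BB@(0,3)
Op 5: place WB@(0,1)
Op 6: place WQ@(1,5)
Op 7: place WK@(2,3)
Op 8: place WR@(5,1)
Per-piece attacks for W:
  WB@(0,1): attacks (1,2) (2,3) (1,0) [ray(1,1) blocked at (2,3)]
  WQ@(0,4): attacks (0,5) (0,3) (1,4) (2,4) (3,4) (4,4) (5,4) (1,5) (1,3) (2,2) (3,1) (4,0) [ray(0,-1) blocked at (0,3); ray(1,1) blocked at (1,5); ray(1,-1) blocked at (4,0)]
  WQ@(1,5): attacks (1,4) (1,3) (1,2) (1,1) (1,0) (2,5) (3,5) (4,5) (5,5) (0,5) (2,4) (3,3) (0,4) [ray(1,-1) blocked at (3,3); ray(-1,-1) blocked at (0,4)]
  WK@(2,3): attacks (2,4) (2,2) (3,3) (1,3) (3,4) (3,2) (1,4) (1,2)
  WK@(3,3): attacks (3,4) (3,2) (4,3) (2,3) (4,4) (4,2) (2,4) (2,2)
  WQ@(4,0): attacks (4,1) (4,2) (4,3) (4,4) (4,5) (5,0) (3,0) (2,0) (1,0) (0,0) (5,1) (3,1) (2,2) (1,3) (0,4) [ray(1,1) blocked at (5,1); ray(-1,1) blocked at (0,4)]
  WR@(5,1): attacks (5,2) (5,3) (5,4) (5,5) (5,0) (4,1) (3,1) (2,1) (1,1) (0,1) [ray(-1,0) blocked at (0,1)]
W attacks (4,1): yes

Answer: yes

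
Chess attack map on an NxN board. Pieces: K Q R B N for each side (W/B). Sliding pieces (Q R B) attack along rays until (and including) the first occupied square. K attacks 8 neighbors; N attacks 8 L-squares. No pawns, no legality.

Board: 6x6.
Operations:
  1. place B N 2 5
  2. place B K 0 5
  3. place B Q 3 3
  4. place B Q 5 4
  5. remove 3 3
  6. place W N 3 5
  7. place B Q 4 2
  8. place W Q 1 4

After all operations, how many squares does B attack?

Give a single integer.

Op 1: place BN@(2,5)
Op 2: place BK@(0,5)
Op 3: place BQ@(3,3)
Op 4: place BQ@(5,4)
Op 5: remove (3,3)
Op 6: place WN@(3,5)
Op 7: place BQ@(4,2)
Op 8: place WQ@(1,4)
Per-piece attacks for B:
  BK@(0,5): attacks (0,4) (1,5) (1,4)
  BN@(2,5): attacks (3,3) (4,4) (1,3) (0,4)
  BQ@(4,2): attacks (4,3) (4,4) (4,5) (4,1) (4,0) (5,2) (3,2) (2,2) (1,2) (0,2) (5,3) (5,1) (3,3) (2,4) (1,5) (3,1) (2,0)
  BQ@(5,4): attacks (5,5) (5,3) (5,2) (5,1) (5,0) (4,4) (3,4) (2,4) (1,4) (4,5) (4,3) (3,2) (2,1) (1,0) [ray(-1,0) blocked at (1,4)]
Union (25 distinct): (0,2) (0,4) (1,0) (1,2) (1,3) (1,4) (1,5) (2,0) (2,1) (2,2) (2,4) (3,1) (3,2) (3,3) (3,4) (4,0) (4,1) (4,3) (4,4) (4,5) (5,0) (5,1) (5,2) (5,3) (5,5)

Answer: 25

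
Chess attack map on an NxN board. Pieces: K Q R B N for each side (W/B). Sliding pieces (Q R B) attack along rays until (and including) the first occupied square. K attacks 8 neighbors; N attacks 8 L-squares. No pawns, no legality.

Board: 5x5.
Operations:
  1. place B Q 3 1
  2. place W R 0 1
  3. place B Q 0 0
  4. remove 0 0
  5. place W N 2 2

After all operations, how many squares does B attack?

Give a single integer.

Op 1: place BQ@(3,1)
Op 2: place WR@(0,1)
Op 3: place BQ@(0,0)
Op 4: remove (0,0)
Op 5: place WN@(2,2)
Per-piece attacks for B:
  BQ@(3,1): attacks (3,2) (3,3) (3,4) (3,0) (4,1) (2,1) (1,1) (0,1) (4,2) (4,0) (2,2) (2,0) [ray(-1,0) blocked at (0,1); ray(-1,1) blocked at (2,2)]
Union (12 distinct): (0,1) (1,1) (2,0) (2,1) (2,2) (3,0) (3,2) (3,3) (3,4) (4,0) (4,1) (4,2)

Answer: 12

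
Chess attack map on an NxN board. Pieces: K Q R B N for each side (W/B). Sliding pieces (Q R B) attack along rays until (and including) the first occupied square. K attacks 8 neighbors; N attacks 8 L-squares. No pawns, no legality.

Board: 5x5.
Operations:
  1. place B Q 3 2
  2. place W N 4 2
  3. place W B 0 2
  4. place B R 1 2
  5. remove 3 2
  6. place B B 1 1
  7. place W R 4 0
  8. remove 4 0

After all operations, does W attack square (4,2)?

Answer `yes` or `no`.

Answer: no

Derivation:
Op 1: place BQ@(3,2)
Op 2: place WN@(4,2)
Op 3: place WB@(0,2)
Op 4: place BR@(1,2)
Op 5: remove (3,2)
Op 6: place BB@(1,1)
Op 7: place WR@(4,0)
Op 8: remove (4,0)
Per-piece attacks for W:
  WB@(0,2): attacks (1,3) (2,4) (1,1) [ray(1,-1) blocked at (1,1)]
  WN@(4,2): attacks (3,4) (2,3) (3,0) (2,1)
W attacks (4,2): no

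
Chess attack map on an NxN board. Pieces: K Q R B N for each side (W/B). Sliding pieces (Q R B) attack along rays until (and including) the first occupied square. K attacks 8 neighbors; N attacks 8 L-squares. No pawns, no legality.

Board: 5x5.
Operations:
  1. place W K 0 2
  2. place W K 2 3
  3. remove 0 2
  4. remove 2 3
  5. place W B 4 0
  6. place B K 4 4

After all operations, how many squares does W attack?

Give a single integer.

Answer: 4

Derivation:
Op 1: place WK@(0,2)
Op 2: place WK@(2,3)
Op 3: remove (0,2)
Op 4: remove (2,3)
Op 5: place WB@(4,0)
Op 6: place BK@(4,4)
Per-piece attacks for W:
  WB@(4,0): attacks (3,1) (2,2) (1,3) (0,4)
Union (4 distinct): (0,4) (1,3) (2,2) (3,1)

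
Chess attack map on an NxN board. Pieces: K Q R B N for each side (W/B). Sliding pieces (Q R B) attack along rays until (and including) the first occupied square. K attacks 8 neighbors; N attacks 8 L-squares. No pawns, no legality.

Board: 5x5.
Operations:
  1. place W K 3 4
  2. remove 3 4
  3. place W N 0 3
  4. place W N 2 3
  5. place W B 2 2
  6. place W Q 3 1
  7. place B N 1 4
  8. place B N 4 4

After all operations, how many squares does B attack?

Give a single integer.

Answer: 5

Derivation:
Op 1: place WK@(3,4)
Op 2: remove (3,4)
Op 3: place WN@(0,3)
Op 4: place WN@(2,3)
Op 5: place WB@(2,2)
Op 6: place WQ@(3,1)
Op 7: place BN@(1,4)
Op 8: place BN@(4,4)
Per-piece attacks for B:
  BN@(1,4): attacks (2,2) (3,3) (0,2)
  BN@(4,4): attacks (3,2) (2,3)
Union (5 distinct): (0,2) (2,2) (2,3) (3,2) (3,3)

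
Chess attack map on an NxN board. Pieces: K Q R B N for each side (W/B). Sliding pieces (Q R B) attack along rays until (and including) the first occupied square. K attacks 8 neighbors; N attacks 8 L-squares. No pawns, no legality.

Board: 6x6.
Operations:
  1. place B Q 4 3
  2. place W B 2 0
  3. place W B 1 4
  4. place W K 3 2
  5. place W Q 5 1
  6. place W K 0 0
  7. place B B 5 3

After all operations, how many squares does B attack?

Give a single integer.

Answer: 18

Derivation:
Op 1: place BQ@(4,3)
Op 2: place WB@(2,0)
Op 3: place WB@(1,4)
Op 4: place WK@(3,2)
Op 5: place WQ@(5,1)
Op 6: place WK@(0,0)
Op 7: place BB@(5,3)
Per-piece attacks for B:
  BQ@(4,3): attacks (4,4) (4,5) (4,2) (4,1) (4,0) (5,3) (3,3) (2,3) (1,3) (0,3) (5,4) (5,2) (3,4) (2,5) (3,2) [ray(1,0) blocked at (5,3); ray(-1,-1) blocked at (3,2)]
  BB@(5,3): attacks (4,4) (3,5) (4,2) (3,1) (2,0) [ray(-1,-1) blocked at (2,0)]
Union (18 distinct): (0,3) (1,3) (2,0) (2,3) (2,5) (3,1) (3,2) (3,3) (3,4) (3,5) (4,0) (4,1) (4,2) (4,4) (4,5) (5,2) (5,3) (5,4)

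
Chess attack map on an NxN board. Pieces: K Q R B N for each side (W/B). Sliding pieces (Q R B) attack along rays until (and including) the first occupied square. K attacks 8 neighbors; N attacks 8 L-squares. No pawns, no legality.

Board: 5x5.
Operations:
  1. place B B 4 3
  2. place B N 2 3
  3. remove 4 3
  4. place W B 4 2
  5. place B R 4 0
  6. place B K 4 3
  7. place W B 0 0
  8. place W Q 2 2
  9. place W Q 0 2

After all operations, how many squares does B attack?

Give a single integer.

Op 1: place BB@(4,3)
Op 2: place BN@(2,3)
Op 3: remove (4,3)
Op 4: place WB@(4,2)
Op 5: place BR@(4,0)
Op 6: place BK@(4,3)
Op 7: place WB@(0,0)
Op 8: place WQ@(2,2)
Op 9: place WQ@(0,2)
Per-piece attacks for B:
  BN@(2,3): attacks (4,4) (0,4) (3,1) (4,2) (1,1) (0,2)
  BR@(4,0): attacks (4,1) (4,2) (3,0) (2,0) (1,0) (0,0) [ray(0,1) blocked at (4,2); ray(-1,0) blocked at (0,0)]
  BK@(4,3): attacks (4,4) (4,2) (3,3) (3,4) (3,2)
Union (14 distinct): (0,0) (0,2) (0,4) (1,0) (1,1) (2,0) (3,0) (3,1) (3,2) (3,3) (3,4) (4,1) (4,2) (4,4)

Answer: 14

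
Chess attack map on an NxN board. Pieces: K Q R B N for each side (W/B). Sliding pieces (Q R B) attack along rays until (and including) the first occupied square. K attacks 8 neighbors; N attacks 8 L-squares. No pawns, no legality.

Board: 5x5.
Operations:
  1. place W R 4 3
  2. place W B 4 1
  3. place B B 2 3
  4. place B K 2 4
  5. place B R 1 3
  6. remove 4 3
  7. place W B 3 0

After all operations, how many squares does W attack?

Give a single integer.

Op 1: place WR@(4,3)
Op 2: place WB@(4,1)
Op 3: place BB@(2,3)
Op 4: place BK@(2,4)
Op 5: place BR@(1,3)
Op 6: remove (4,3)
Op 7: place WB@(3,0)
Per-piece attacks for W:
  WB@(3,0): attacks (4,1) (2,1) (1,2) (0,3) [ray(1,1) blocked at (4,1)]
  WB@(4,1): attacks (3,2) (2,3) (3,0) [ray(-1,1) blocked at (2,3); ray(-1,-1) blocked at (3,0)]
Union (7 distinct): (0,3) (1,2) (2,1) (2,3) (3,0) (3,2) (4,1)

Answer: 7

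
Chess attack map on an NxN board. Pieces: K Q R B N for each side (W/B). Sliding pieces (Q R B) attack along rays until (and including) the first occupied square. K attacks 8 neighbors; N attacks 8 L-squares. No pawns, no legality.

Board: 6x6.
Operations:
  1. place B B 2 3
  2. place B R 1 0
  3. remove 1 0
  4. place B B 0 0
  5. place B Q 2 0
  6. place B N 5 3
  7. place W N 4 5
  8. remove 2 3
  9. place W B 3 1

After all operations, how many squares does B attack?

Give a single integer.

Answer: 20

Derivation:
Op 1: place BB@(2,3)
Op 2: place BR@(1,0)
Op 3: remove (1,0)
Op 4: place BB@(0,0)
Op 5: place BQ@(2,0)
Op 6: place BN@(5,3)
Op 7: place WN@(4,5)
Op 8: remove (2,3)
Op 9: place WB@(3,1)
Per-piece attacks for B:
  BB@(0,0): attacks (1,1) (2,2) (3,3) (4,4) (5,5)
  BQ@(2,0): attacks (2,1) (2,2) (2,3) (2,4) (2,5) (3,0) (4,0) (5,0) (1,0) (0,0) (3,1) (1,1) (0,2) [ray(-1,0) blocked at (0,0); ray(1,1) blocked at (3,1)]
  BN@(5,3): attacks (4,5) (3,4) (4,1) (3,2)
Union (20 distinct): (0,0) (0,2) (1,0) (1,1) (2,1) (2,2) (2,3) (2,4) (2,5) (3,0) (3,1) (3,2) (3,3) (3,4) (4,0) (4,1) (4,4) (4,5) (5,0) (5,5)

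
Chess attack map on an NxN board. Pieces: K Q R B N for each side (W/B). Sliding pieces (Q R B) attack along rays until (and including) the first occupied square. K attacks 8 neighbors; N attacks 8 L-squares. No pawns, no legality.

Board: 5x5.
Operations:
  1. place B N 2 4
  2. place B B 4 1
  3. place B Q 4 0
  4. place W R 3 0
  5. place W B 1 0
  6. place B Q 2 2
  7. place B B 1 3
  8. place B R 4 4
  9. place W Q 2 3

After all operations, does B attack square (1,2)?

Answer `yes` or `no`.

Answer: yes

Derivation:
Op 1: place BN@(2,4)
Op 2: place BB@(4,1)
Op 3: place BQ@(4,0)
Op 4: place WR@(3,0)
Op 5: place WB@(1,0)
Op 6: place BQ@(2,2)
Op 7: place BB@(1,3)
Op 8: place BR@(4,4)
Op 9: place WQ@(2,3)
Per-piece attacks for B:
  BB@(1,3): attacks (2,4) (2,2) (0,4) (0,2) [ray(1,1) blocked at (2,4); ray(1,-1) blocked at (2,2)]
  BQ@(2,2): attacks (2,3) (2,1) (2,0) (3,2) (4,2) (1,2) (0,2) (3,3) (4,4) (3,1) (4,0) (1,3) (1,1) (0,0) [ray(0,1) blocked at (2,3); ray(1,1) blocked at (4,4); ray(1,-1) blocked at (4,0); ray(-1,1) blocked at (1,3)]
  BN@(2,4): attacks (3,2) (4,3) (1,2) (0,3)
  BQ@(4,0): attacks (4,1) (3,0) (3,1) (2,2) [ray(0,1) blocked at (4,1); ray(-1,0) blocked at (3,0); ray(-1,1) blocked at (2,2)]
  BB@(4,1): attacks (3,2) (2,3) (3,0) [ray(-1,1) blocked at (2,3); ray(-1,-1) blocked at (3,0)]
  BR@(4,4): attacks (4,3) (4,2) (4,1) (3,4) (2,4) [ray(0,-1) blocked at (4,1); ray(-1,0) blocked at (2,4)]
B attacks (1,2): yes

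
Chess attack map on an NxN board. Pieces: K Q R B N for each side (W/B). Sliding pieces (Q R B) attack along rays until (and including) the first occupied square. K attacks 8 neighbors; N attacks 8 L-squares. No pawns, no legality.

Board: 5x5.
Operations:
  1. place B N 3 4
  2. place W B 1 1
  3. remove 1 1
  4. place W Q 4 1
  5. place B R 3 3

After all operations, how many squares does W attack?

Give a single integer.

Answer: 12

Derivation:
Op 1: place BN@(3,4)
Op 2: place WB@(1,1)
Op 3: remove (1,1)
Op 4: place WQ@(4,1)
Op 5: place BR@(3,3)
Per-piece attacks for W:
  WQ@(4,1): attacks (4,2) (4,3) (4,4) (4,0) (3,1) (2,1) (1,1) (0,1) (3,2) (2,3) (1,4) (3,0)
Union (12 distinct): (0,1) (1,1) (1,4) (2,1) (2,3) (3,0) (3,1) (3,2) (4,0) (4,2) (4,3) (4,4)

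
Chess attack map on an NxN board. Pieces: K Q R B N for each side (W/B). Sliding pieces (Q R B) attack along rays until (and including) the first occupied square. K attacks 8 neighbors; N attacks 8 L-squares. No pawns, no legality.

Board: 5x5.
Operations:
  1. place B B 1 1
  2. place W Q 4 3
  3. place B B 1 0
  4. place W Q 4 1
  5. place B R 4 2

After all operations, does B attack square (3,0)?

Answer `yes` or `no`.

Op 1: place BB@(1,1)
Op 2: place WQ@(4,3)
Op 3: place BB@(1,0)
Op 4: place WQ@(4,1)
Op 5: place BR@(4,2)
Per-piece attacks for B:
  BB@(1,0): attacks (2,1) (3,2) (4,3) (0,1) [ray(1,1) blocked at (4,3)]
  BB@(1,1): attacks (2,2) (3,3) (4,4) (2,0) (0,2) (0,0)
  BR@(4,2): attacks (4,3) (4,1) (3,2) (2,2) (1,2) (0,2) [ray(0,1) blocked at (4,3); ray(0,-1) blocked at (4,1)]
B attacks (3,0): no

Answer: no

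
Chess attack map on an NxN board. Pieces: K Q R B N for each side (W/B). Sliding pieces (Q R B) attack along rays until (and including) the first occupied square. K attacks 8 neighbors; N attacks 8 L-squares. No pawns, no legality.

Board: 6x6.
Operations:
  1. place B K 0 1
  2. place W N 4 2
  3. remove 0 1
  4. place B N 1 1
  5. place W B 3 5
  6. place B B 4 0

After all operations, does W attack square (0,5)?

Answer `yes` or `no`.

Op 1: place BK@(0,1)
Op 2: place WN@(4,2)
Op 3: remove (0,1)
Op 4: place BN@(1,1)
Op 5: place WB@(3,5)
Op 6: place BB@(4,0)
Per-piece attacks for W:
  WB@(3,5): attacks (4,4) (5,3) (2,4) (1,3) (0,2)
  WN@(4,2): attacks (5,4) (3,4) (2,3) (5,0) (3,0) (2,1)
W attacks (0,5): no

Answer: no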